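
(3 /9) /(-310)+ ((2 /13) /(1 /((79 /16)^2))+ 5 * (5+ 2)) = 29982833 /773760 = 38.75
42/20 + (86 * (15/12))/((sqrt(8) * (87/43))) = 21/10 + 9245 * sqrt(2)/696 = 20.89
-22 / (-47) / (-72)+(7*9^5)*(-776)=-320754168.01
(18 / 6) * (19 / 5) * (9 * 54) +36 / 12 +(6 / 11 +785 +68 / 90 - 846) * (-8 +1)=590168 / 99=5961.29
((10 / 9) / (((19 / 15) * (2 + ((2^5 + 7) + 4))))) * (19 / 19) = 10 / 513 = 0.02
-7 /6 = -1.17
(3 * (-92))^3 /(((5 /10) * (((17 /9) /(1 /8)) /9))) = -425747664 /17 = -25043980.24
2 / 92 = 0.02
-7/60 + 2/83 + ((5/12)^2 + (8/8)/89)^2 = -3980885153/68163690240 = -0.06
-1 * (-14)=14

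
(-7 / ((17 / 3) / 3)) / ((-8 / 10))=315 / 68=4.63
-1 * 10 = -10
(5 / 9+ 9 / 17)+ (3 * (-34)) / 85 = -88 / 765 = -0.12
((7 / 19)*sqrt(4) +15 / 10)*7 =595 / 38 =15.66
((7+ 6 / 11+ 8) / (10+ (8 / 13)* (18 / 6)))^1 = 2223 / 1694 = 1.31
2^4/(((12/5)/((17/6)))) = 170/9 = 18.89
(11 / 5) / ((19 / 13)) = 143 / 95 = 1.51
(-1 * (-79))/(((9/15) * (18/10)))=1975/27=73.15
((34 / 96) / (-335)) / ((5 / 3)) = -17 / 26800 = -0.00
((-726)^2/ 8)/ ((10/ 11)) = 1449459/ 20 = 72472.95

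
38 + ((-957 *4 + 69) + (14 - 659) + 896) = -3470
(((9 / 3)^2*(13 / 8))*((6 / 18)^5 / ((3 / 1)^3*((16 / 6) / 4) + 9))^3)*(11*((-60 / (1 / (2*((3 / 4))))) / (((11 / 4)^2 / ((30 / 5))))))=-520 / 12784876137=-0.00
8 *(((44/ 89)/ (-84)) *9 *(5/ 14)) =-660/ 4361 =-0.15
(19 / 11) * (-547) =-944.82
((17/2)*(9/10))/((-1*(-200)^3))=153/160000000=0.00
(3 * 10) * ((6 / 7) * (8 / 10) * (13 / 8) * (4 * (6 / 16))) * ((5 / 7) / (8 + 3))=1755 / 539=3.26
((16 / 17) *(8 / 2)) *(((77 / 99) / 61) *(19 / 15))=8512 / 139995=0.06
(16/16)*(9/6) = 3/2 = 1.50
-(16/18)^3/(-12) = 128/2187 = 0.06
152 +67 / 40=6147 / 40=153.68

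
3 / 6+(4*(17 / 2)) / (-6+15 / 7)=-449 / 54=-8.31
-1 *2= -2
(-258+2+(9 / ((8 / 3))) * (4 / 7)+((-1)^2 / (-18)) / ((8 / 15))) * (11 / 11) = -85403 / 336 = -254.18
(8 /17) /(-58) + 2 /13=934 /6409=0.15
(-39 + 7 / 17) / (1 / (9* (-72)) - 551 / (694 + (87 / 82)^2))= 1986871939200 / 40892901209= 48.59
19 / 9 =2.11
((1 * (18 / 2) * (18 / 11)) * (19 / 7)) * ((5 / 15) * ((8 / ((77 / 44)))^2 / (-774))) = -58368 / 162239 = -0.36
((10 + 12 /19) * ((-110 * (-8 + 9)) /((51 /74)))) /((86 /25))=-20553500 /41667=-493.28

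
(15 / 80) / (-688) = -3 / 11008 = -0.00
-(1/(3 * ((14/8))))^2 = -16/441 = -0.04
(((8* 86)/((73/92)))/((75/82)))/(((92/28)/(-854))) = -246396.24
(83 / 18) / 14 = 83 / 252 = 0.33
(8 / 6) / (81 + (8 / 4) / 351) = 468 / 28433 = 0.02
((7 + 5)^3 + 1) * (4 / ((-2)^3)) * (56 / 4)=-12103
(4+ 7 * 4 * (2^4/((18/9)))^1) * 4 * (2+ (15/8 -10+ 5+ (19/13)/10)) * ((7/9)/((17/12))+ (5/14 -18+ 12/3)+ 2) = 76603991/7735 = 9903.55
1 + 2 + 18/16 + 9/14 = 267/56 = 4.77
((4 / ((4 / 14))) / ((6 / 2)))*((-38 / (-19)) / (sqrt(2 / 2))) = 28 / 3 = 9.33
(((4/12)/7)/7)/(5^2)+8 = 29401/3675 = 8.00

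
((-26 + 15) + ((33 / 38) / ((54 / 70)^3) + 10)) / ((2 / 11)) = 2445377 / 498636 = 4.90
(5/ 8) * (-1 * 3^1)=-1.88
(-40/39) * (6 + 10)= -16.41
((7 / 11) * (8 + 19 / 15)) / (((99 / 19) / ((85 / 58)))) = 314279 / 189486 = 1.66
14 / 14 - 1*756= -755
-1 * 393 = -393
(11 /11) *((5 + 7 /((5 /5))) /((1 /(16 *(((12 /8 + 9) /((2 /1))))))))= 1008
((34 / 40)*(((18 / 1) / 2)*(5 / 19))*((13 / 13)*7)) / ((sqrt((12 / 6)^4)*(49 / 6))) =459 / 1064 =0.43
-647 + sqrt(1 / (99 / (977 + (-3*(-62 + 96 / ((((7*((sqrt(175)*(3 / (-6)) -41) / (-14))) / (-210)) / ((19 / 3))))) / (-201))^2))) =-647 -5*sqrt(7)*sqrt(356010540*sqrt(7) + 26937431733) / 1316349 + 82*sqrt(356010540*sqrt(7) + 26937431733) / 1316349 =-638.28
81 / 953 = 0.08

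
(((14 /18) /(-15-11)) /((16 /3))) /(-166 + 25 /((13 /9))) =7 /185568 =0.00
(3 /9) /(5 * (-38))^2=1 /108300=0.00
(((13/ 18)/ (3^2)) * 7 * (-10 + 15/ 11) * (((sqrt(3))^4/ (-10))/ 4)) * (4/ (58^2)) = 1729/ 1332144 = 0.00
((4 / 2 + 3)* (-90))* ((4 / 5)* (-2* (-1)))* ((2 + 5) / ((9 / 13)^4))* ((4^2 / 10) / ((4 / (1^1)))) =-6397664 / 729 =-8775.95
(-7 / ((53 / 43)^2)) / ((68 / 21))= -1.42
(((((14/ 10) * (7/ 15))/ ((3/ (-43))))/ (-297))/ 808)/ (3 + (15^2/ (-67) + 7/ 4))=141169/ 5034996450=0.00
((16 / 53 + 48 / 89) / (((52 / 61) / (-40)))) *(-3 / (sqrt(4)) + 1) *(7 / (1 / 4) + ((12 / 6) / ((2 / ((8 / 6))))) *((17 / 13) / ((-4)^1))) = 1301008000 / 2391519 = 544.01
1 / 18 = 0.06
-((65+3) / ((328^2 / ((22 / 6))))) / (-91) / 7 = 187 / 51398256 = 0.00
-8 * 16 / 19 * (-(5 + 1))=768 / 19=40.42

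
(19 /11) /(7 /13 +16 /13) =247 /253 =0.98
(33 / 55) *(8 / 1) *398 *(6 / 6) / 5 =9552 / 25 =382.08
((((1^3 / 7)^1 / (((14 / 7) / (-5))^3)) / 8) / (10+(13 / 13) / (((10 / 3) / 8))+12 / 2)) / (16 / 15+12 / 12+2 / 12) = -9375 / 1380736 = -0.01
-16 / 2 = -8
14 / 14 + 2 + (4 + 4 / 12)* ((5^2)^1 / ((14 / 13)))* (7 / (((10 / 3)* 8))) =941 / 32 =29.41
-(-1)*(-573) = -573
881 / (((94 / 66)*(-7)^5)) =-29073 / 789929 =-0.04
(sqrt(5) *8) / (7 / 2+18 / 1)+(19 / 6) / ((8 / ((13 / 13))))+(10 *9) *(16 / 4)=16 *sqrt(5) / 43+17299 / 48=361.23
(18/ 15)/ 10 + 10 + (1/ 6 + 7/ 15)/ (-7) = 10531/ 1050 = 10.03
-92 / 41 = -2.24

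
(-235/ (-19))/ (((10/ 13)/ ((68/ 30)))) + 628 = 189367/ 285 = 664.45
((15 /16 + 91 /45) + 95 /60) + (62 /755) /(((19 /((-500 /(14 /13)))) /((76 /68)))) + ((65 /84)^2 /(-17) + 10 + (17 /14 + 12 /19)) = 1348937049 /95595080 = 14.11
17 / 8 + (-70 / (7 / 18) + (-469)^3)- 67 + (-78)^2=-825246959 / 8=-103155869.88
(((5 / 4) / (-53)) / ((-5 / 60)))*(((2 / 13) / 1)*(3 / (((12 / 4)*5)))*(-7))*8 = -336 / 689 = -0.49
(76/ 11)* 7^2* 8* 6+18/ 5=893958/ 55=16253.78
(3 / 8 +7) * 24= 177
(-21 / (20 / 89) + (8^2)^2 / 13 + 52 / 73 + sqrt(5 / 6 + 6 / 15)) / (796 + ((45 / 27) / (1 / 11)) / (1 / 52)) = sqrt(1110) / 52480 + 12659997 / 99607040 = 0.13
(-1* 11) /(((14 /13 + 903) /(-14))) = 286 /1679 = 0.17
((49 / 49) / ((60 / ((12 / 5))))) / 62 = 1 / 1550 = 0.00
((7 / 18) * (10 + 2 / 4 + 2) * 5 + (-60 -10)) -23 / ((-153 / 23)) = -25849 / 612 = -42.24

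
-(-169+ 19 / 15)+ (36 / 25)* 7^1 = 13336 / 75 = 177.81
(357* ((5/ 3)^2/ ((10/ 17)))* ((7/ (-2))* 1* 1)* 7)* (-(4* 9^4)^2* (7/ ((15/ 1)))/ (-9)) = -1475044256196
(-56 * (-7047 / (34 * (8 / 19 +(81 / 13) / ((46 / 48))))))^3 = 22008036738843777222431649 / 4669521439721984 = 4713124679.46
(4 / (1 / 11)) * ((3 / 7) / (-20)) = -33 / 35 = -0.94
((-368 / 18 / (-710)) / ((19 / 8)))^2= 0.00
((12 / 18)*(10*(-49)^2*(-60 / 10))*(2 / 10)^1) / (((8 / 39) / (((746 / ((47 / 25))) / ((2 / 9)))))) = -7858653075 / 47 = -167205384.57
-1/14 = -0.07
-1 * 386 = -386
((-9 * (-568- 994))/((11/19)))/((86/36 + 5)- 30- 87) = -437076/1973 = -221.53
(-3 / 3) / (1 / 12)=-12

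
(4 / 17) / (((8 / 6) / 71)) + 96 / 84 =1627 / 119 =13.67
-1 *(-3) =3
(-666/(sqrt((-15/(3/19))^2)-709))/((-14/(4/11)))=-666/23639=-0.03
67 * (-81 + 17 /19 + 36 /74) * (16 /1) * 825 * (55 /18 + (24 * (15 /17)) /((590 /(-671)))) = 3132158316610400 /2115327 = 1480696987.56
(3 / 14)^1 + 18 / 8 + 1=97 / 28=3.46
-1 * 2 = -2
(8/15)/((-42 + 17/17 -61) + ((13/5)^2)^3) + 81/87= 262602779/281276133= 0.93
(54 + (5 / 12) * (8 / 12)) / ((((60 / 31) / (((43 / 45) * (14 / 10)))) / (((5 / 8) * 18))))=9116387 / 21600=422.05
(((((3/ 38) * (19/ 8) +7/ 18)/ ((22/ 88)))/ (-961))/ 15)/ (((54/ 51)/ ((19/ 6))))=-26809/ 56045520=-0.00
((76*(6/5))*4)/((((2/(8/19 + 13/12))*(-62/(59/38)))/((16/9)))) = -323792/26505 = -12.22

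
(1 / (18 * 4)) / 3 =1 / 216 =0.00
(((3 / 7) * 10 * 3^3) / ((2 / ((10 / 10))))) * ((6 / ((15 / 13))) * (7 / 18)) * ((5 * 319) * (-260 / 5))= -9703980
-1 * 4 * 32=-128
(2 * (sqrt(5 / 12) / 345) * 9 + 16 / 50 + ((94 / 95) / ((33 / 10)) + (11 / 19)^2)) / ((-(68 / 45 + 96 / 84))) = -0.37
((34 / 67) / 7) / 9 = 34 / 4221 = 0.01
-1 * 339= -339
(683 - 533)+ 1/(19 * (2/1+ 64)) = 188101/1254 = 150.00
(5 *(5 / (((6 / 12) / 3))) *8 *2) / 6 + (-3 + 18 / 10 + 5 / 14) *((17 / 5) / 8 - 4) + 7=1148037 / 2800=410.01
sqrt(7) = 2.65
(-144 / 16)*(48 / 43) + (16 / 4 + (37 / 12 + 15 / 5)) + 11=11.04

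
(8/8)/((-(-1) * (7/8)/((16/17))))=128/119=1.08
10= 10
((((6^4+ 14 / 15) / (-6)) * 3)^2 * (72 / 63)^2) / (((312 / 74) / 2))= 112023602336 / 429975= 260535.15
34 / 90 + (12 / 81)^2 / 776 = 133579 / 353565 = 0.38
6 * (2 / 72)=1 / 6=0.17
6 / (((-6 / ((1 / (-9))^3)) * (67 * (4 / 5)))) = 5 / 195372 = 0.00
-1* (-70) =70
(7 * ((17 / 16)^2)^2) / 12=584647 / 786432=0.74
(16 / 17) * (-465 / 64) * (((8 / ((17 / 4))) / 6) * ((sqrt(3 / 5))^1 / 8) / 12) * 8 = -31 * sqrt(15) / 867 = -0.14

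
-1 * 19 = -19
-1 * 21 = -21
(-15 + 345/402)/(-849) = 1895/113766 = 0.02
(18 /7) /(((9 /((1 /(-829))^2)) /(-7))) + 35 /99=24053237 /68036859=0.35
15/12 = 5/4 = 1.25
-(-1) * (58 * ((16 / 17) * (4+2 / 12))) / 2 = 5800 / 51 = 113.73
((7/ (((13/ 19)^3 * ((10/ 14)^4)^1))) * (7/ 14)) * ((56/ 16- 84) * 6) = -55679859879/ 2746250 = -20274.87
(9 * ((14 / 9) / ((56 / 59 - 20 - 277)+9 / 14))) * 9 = -104076 / 244007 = -0.43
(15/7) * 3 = 45/7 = 6.43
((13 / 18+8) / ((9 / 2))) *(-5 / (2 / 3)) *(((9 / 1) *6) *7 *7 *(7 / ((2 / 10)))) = -1346275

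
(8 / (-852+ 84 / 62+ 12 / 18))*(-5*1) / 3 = 0.02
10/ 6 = 5/ 3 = 1.67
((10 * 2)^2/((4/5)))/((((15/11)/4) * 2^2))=1100/3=366.67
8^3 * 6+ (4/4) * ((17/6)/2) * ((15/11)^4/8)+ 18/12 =1440258507/468512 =3074.11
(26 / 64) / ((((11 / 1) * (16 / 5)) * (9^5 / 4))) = 65 / 83140992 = 0.00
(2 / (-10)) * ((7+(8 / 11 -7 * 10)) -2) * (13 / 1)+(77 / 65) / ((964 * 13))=1497361803 / 8960380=167.11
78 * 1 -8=70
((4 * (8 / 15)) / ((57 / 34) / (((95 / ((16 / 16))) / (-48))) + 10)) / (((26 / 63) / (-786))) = -2244816 / 5057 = -443.90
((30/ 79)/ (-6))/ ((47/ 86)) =-430/ 3713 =-0.12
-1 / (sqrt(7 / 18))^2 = -18 / 7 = -2.57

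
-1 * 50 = -50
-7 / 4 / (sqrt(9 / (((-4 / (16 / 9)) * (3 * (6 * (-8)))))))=-21 / 2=-10.50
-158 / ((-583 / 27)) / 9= 474 / 583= 0.81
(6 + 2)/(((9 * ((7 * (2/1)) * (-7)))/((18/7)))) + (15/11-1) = 0.34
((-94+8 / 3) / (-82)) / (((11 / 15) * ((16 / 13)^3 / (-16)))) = -1504945 / 115456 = -13.03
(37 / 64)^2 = 1369 / 4096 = 0.33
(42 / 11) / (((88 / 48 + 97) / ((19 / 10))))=2394 / 32615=0.07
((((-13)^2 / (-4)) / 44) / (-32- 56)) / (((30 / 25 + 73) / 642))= 271245 / 2873024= 0.09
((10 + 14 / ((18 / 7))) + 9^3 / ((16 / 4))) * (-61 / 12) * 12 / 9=-434137 / 324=-1339.93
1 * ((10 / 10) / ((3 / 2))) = 2 / 3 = 0.67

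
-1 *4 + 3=-1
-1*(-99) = 99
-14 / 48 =-7 / 24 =-0.29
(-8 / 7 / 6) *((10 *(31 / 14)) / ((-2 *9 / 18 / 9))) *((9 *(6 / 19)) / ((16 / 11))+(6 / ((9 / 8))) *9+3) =3742785 / 1862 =2010.09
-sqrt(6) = -2.45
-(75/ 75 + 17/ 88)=-105/ 88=-1.19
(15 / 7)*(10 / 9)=50 / 21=2.38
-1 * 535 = -535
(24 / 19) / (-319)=-0.00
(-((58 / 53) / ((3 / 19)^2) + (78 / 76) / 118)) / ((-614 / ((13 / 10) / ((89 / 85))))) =20752915495 / 233761161456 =0.09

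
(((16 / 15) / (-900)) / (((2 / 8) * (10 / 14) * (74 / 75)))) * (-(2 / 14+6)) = 344 / 8325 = 0.04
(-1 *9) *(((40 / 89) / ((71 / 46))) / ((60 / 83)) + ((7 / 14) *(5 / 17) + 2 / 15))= -6605211 / 1074230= -6.15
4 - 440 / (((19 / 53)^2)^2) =-3471290356 / 130321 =-26636.46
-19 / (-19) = 1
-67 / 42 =-1.60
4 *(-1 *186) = -744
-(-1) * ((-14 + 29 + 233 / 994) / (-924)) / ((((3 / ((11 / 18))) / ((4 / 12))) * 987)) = -15143 / 13350509424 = -0.00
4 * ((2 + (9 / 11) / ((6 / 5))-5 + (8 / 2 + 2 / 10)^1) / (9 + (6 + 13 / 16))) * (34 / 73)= 9792 / 44165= 0.22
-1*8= -8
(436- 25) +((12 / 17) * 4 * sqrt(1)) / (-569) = 3975555 / 9673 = 411.00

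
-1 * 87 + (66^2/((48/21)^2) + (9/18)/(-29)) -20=1348845/1856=726.75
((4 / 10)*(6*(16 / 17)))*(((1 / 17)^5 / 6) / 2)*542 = 8672 / 120687845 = 0.00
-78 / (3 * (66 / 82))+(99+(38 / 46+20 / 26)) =673840 / 9867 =68.29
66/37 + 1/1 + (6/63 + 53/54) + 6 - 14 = -57895/13986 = -4.14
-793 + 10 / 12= -4753 / 6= -792.17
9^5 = 59049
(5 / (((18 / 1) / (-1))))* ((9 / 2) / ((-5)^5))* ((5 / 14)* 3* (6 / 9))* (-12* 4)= -12 / 875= -0.01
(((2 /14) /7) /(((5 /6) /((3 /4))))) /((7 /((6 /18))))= 3 /3430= 0.00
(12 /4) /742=3 /742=0.00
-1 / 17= -0.06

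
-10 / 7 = -1.43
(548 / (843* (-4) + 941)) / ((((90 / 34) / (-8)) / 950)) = 832960 / 1287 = 647.21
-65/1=-65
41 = 41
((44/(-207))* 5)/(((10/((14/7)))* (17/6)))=-0.08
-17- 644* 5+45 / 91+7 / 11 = -3239105 / 1001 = -3235.87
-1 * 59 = -59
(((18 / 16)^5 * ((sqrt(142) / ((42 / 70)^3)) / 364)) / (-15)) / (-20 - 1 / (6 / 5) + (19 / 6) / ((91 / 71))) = 0.00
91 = 91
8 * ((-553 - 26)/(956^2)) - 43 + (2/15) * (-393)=-54496329/571210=-95.41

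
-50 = -50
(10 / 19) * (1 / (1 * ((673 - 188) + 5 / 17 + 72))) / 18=85 / 1620054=0.00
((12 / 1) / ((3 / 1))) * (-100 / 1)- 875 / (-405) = -32225 / 81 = -397.84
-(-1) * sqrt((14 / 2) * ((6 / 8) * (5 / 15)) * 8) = sqrt(14) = 3.74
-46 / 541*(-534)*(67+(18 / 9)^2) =1744044 / 541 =3223.74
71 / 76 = 0.93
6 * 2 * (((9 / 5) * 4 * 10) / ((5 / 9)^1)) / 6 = 1296 / 5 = 259.20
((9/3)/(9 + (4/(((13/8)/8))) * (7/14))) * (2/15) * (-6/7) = -156/8575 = -0.02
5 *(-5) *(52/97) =-1300/97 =-13.40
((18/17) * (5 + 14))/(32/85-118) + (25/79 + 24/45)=4020818/5923815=0.68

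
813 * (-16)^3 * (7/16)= -1456896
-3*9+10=-17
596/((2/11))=3278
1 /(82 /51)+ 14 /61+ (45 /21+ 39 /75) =3.51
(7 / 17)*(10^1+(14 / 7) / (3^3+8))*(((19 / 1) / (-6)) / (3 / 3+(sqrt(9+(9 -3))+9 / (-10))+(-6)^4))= -86683168 / 8567287071+66880*sqrt(15) / 8567287071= -0.01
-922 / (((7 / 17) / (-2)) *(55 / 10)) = 62696 / 77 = 814.23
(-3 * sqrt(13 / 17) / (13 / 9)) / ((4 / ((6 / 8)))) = -81 * sqrt(221) / 3536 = -0.34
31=31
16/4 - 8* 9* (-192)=13828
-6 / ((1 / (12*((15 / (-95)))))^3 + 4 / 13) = -3639168 / 97457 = -37.34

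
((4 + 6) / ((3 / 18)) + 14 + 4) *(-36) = -2808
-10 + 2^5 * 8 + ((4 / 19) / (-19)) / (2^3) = 177611 / 722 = 246.00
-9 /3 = -3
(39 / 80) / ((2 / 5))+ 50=1639 / 32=51.22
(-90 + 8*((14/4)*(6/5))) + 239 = 913/5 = 182.60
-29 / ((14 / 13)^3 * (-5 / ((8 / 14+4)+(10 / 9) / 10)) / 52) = 48867871 / 43218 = 1130.73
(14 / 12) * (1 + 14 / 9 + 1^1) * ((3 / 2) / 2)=28 / 9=3.11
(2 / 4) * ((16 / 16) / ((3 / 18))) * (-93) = -279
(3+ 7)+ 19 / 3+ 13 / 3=62 / 3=20.67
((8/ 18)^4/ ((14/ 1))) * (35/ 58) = 0.00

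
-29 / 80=-0.36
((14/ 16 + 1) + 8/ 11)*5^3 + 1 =28713/ 88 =326.28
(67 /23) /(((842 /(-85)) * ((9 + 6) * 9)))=-1139 /522882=-0.00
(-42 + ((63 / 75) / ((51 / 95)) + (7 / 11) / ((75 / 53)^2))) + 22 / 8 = -157223791 / 4207500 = -37.37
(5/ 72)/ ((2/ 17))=85/ 144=0.59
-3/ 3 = -1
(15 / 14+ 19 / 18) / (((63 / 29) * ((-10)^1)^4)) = 1943 / 19845000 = 0.00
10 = 10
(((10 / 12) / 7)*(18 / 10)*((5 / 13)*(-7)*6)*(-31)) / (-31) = -45 / 13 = -3.46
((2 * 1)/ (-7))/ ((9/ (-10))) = 20/ 63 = 0.32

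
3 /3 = 1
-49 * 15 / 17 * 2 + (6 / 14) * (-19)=-11259 / 119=-94.61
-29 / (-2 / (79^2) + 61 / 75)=-35.67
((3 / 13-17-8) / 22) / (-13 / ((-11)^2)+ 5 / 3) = -5313 / 7358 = -0.72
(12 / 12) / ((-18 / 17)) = -17 / 18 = -0.94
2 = 2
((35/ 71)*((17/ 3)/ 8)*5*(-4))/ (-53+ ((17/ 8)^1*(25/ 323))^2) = 4909600/ 37241133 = 0.13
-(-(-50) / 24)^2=-625 / 144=-4.34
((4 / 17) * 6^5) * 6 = 186624 / 17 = 10977.88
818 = 818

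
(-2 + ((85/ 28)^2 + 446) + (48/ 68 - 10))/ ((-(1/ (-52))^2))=-999902865/ 833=-1200363.58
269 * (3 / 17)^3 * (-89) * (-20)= 12928140 / 4913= 2631.41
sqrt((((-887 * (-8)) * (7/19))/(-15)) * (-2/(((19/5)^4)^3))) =12500 * sqrt(1769565)/2681615217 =0.01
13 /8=1.62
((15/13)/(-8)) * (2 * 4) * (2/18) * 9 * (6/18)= -5/13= -0.38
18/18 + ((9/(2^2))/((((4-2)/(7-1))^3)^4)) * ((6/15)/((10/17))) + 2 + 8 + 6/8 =20327912/25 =813116.48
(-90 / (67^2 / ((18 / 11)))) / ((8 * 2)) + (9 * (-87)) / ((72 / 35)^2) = -1754208415 / 9480768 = -185.03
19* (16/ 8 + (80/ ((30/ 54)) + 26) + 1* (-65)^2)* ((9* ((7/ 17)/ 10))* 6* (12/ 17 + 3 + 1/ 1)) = 252634032/ 289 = 874166.20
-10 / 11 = -0.91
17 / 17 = 1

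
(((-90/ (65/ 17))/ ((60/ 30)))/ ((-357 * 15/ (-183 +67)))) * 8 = -928/ 455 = -2.04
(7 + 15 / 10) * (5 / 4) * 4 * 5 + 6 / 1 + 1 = 439 / 2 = 219.50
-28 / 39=-0.72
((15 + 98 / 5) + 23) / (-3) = -96 / 5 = -19.20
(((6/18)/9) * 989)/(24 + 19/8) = 7912/5697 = 1.39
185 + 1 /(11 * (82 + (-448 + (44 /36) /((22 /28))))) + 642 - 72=755.00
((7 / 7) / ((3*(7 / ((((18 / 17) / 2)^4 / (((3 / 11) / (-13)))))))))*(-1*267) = 27833949 / 584647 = 47.61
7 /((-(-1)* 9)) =7 /9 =0.78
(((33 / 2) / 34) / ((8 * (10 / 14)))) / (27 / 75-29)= -1155 / 389504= -0.00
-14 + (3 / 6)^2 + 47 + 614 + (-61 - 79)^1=2029 / 4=507.25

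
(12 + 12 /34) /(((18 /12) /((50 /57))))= 7000 /969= 7.22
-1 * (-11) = 11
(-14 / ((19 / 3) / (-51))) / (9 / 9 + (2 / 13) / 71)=1977066 / 17575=112.49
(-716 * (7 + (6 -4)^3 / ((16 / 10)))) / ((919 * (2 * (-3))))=1432 / 919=1.56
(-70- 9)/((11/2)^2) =-316/121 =-2.61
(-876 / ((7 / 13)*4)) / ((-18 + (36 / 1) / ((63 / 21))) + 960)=-949 / 2226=-0.43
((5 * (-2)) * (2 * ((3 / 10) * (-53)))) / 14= 159 / 7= 22.71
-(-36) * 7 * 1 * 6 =1512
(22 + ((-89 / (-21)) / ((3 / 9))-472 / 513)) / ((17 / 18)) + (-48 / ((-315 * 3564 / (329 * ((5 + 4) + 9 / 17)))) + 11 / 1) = 17502773 / 373065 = 46.92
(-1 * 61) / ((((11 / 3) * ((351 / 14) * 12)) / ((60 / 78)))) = -2135 / 50193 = -0.04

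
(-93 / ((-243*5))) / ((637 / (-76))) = -0.01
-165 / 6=-55 / 2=-27.50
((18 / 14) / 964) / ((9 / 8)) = 2 / 1687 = 0.00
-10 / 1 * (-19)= 190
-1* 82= -82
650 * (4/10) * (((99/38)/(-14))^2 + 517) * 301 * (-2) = -409001319155/5054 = -80926260.22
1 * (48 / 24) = 2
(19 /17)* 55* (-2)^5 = -33440 /17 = -1967.06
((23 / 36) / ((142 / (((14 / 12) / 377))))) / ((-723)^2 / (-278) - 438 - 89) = -3197 / 552756751560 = -0.00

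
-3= -3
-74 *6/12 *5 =-185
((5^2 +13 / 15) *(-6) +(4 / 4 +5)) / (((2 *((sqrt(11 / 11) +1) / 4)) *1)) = -746 / 5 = -149.20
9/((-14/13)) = -117/14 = -8.36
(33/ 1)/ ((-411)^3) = -11/ 23142177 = -0.00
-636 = -636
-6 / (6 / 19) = -19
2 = 2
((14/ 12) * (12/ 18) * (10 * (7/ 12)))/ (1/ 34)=4165/ 27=154.26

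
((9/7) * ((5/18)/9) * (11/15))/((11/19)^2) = 361/4158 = 0.09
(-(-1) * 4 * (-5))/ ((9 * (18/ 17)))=-170/ 81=-2.10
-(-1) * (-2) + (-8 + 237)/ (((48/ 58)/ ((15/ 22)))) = 32853/ 176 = 186.66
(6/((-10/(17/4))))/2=-51/40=-1.28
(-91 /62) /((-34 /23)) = 2093 /2108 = 0.99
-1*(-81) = 81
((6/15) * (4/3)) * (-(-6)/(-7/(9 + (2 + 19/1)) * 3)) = -32/7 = -4.57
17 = 17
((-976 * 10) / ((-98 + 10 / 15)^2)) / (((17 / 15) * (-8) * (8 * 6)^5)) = 1525 / 3419771240448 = 0.00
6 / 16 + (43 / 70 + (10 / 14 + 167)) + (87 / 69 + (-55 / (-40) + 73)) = 786773 / 3220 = 244.34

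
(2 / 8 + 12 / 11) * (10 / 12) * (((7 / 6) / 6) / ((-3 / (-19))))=39235 / 28512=1.38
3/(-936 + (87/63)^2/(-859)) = -1136457/354575425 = -0.00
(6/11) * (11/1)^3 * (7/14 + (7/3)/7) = 605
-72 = -72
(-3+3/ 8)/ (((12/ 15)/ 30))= -1575/ 16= -98.44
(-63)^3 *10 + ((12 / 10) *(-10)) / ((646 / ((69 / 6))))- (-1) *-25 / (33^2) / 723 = -635902283983088 / 254313081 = -2500470.21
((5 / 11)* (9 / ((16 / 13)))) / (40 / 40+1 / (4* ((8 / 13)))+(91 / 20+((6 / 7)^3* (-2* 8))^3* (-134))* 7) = 33724085850 / 9735398205292771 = 0.00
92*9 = 828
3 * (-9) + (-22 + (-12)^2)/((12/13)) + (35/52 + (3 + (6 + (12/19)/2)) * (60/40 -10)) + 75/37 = 3145559/109668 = 28.68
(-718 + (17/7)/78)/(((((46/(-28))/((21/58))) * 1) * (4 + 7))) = 2744077/190762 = 14.38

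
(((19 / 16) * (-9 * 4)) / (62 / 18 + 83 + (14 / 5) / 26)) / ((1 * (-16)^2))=-100035 / 51848192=-0.00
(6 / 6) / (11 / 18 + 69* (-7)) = -18 / 8683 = -0.00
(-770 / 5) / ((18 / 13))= -1001 / 9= -111.22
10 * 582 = 5820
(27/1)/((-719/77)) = -2079/719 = -2.89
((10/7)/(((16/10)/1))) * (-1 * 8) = -50/7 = -7.14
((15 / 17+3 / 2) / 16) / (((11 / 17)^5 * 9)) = 751689 / 5153632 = 0.15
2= 2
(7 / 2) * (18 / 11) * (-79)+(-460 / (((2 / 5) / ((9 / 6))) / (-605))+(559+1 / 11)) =11481048 / 11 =1043731.64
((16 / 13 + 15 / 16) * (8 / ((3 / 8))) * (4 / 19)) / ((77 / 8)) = 5248 / 5187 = 1.01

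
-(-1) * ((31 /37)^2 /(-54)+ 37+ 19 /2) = 1718299 /36963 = 46.49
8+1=9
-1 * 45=-45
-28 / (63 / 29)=-116 / 9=-12.89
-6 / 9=-2 / 3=-0.67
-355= -355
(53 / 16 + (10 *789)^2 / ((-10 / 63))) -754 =-6275023691 / 16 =-392188980.69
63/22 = 2.86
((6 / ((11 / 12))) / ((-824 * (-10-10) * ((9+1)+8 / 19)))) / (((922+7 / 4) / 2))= 19 / 230253925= 0.00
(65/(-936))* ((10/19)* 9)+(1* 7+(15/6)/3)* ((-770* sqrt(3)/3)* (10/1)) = -180950* sqrt(3)/9 -25/76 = -34824.17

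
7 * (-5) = -35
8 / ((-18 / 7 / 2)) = -6.22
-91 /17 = -5.35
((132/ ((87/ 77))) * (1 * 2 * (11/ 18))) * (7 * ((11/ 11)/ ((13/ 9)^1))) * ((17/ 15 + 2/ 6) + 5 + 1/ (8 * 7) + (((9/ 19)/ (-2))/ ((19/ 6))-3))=9633470539/ 4082910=2359.46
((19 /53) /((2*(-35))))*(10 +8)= -171 /1855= -0.09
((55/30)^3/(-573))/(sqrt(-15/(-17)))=-1331 * sqrt(255)/1856520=-0.01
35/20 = 7/4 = 1.75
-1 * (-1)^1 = 1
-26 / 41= -0.63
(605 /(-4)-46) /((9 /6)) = -263 /2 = -131.50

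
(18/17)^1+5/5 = 35/17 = 2.06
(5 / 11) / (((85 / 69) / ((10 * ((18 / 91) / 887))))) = 12420 / 15094079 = 0.00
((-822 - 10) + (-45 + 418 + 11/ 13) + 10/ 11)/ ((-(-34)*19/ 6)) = -196158/ 46189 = -4.25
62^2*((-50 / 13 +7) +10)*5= 3286620 / 13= 252816.92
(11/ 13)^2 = 121/ 169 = 0.72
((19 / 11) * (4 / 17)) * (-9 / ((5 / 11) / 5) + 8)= -6916 / 187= -36.98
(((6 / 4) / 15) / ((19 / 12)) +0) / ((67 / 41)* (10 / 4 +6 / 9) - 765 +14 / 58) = -42804 / 514792745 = -0.00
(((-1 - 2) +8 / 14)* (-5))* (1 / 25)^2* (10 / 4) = 17 / 350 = 0.05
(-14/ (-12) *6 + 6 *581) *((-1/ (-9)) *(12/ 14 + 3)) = 1497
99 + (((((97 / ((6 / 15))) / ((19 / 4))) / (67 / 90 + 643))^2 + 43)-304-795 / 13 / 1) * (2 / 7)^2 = 56118549181429599 / 771895734943333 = 72.70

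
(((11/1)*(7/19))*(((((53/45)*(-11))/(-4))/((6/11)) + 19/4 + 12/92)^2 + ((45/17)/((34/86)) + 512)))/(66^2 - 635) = 8729043640182173/12607073846481600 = 0.69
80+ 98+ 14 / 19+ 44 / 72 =61337 / 342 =179.35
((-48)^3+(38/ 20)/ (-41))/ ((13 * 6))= -3487903/ 2460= -1417.85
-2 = -2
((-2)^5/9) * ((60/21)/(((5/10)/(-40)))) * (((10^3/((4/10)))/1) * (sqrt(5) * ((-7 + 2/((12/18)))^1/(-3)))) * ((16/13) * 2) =16384000000 * sqrt(5)/2457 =14910760.17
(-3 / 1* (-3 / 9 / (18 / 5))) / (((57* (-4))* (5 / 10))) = -5 / 2052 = -0.00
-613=-613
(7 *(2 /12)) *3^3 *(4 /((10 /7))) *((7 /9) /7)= 49 /5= 9.80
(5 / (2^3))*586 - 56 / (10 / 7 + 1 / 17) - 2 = 231233 / 708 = 326.60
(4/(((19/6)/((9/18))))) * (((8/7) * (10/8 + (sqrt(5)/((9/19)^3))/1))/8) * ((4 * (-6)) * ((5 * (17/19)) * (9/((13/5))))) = -258400 * sqrt(5)/819 - 1377000/32851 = -747.41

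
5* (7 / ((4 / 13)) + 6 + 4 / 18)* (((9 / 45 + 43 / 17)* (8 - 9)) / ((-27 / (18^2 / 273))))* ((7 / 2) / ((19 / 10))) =32.02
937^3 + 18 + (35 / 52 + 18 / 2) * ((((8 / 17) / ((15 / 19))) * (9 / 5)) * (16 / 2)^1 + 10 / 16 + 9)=145445783613027 / 176800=822657147.13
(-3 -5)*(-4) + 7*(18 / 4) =127 / 2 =63.50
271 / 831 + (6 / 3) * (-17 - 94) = -184211 / 831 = -221.67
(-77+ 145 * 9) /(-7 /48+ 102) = 58944 /4889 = 12.06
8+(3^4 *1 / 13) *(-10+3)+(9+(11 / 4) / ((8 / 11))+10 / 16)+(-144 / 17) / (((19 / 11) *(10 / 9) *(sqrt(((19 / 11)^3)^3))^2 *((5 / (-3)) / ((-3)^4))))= -22375059870238266151 / 1083972514379216800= -20.64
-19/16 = -1.19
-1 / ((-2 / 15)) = 7.50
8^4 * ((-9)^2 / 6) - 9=55287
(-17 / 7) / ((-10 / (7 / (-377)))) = -0.00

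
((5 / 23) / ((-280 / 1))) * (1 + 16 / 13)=-29 / 16744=-0.00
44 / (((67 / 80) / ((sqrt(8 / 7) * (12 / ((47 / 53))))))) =4477440 * sqrt(14) / 22043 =760.02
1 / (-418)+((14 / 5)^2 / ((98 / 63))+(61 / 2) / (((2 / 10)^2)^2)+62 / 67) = 19068.46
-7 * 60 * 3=-1260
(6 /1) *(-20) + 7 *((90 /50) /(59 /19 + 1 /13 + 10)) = -1938039 /16280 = -119.04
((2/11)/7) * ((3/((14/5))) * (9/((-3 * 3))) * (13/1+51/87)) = -5910/15631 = -0.38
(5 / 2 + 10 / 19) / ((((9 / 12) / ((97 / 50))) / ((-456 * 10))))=-35696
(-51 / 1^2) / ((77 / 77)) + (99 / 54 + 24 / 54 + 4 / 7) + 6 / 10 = -29957 / 630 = -47.55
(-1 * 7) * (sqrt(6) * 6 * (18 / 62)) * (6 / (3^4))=-28 * sqrt(6) / 31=-2.21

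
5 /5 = 1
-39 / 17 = -2.29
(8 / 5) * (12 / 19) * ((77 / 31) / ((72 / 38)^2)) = 2926 / 4185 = 0.70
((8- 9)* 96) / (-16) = 6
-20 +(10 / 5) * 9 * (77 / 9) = 134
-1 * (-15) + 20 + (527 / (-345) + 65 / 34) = 415057 / 11730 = 35.38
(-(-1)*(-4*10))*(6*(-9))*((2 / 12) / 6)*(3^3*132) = 213840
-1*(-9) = 9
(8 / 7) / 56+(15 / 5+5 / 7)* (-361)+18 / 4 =-130961 / 98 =-1336.34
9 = 9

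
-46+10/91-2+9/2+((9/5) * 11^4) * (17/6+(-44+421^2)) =2124799460561/455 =4669888924.31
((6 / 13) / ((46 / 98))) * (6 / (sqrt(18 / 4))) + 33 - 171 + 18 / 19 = -2604 / 19 + 588 * sqrt(2) / 299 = -134.27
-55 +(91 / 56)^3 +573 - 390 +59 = 97941 / 512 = 191.29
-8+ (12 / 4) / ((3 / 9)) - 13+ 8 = -4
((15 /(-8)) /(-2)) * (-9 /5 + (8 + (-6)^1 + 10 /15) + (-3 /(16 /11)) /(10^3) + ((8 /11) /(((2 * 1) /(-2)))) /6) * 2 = 392511 /281600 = 1.39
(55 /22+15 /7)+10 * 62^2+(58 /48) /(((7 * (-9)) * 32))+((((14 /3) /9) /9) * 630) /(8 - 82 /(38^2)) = 711264893147 /18498816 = 38449.21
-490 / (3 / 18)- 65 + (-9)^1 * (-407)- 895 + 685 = 448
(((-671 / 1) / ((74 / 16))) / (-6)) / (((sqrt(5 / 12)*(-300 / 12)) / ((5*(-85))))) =91256*sqrt(15) / 555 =636.82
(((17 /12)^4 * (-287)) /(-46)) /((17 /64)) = 1410031 /14904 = 94.61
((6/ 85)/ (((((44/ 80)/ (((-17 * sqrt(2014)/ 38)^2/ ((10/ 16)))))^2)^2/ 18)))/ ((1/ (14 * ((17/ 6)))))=909023939808619298291712/ 9540148805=95284042040539.15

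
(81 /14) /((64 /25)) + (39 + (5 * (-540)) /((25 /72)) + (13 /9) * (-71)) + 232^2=370836785 /8064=45986.70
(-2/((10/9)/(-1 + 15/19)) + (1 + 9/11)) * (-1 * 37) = -84952/1045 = -81.29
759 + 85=844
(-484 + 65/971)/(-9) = 52211/971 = 53.77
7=7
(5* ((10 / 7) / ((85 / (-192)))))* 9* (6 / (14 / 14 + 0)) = -103680 / 119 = -871.26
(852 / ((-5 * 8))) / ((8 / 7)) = -1491 / 80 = -18.64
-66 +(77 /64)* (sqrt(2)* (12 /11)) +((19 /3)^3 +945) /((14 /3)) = 21* sqrt(2) /16 +12029 /63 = 192.79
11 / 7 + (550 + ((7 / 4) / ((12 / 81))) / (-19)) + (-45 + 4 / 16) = 506.20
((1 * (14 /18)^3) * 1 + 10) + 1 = 8362 /729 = 11.47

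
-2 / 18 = -1 / 9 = -0.11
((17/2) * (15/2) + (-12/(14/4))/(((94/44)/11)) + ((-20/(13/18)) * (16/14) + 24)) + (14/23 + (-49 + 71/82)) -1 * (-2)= -114176941/16132844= -7.08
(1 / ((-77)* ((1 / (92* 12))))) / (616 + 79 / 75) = -82800 / 3563483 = -0.02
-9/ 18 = -1/ 2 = -0.50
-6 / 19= -0.32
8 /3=2.67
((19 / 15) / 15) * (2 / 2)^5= 19 / 225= 0.08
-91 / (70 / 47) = -611 / 10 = -61.10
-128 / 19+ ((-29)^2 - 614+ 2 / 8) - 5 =16379 / 76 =215.51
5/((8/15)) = 75/8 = 9.38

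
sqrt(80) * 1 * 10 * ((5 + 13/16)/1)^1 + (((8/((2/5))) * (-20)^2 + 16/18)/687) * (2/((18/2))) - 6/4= 121091/111294 + 465 * sqrt(5)/2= 520.97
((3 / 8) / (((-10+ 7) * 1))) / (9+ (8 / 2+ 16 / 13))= -13 / 1480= -0.01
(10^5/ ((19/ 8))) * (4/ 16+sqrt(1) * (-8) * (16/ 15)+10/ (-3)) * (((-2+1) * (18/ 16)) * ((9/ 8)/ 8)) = 11761875/ 152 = 77380.76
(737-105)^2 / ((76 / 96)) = 9586176 / 19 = 504535.58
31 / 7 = 4.43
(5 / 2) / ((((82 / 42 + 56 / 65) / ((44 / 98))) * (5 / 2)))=0.16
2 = 2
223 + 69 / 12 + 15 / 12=230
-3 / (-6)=1 / 2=0.50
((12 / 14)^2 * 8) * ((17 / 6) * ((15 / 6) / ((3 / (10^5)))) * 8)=544000000 / 49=11102040.82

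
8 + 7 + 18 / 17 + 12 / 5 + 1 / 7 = 18.60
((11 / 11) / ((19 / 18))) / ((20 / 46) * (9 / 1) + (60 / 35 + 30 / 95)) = 161 / 1010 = 0.16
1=1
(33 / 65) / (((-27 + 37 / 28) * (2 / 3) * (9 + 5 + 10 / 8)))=-5544 / 2850835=-0.00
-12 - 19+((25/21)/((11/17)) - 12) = -41.16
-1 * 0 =0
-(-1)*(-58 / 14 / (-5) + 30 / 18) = 262 / 105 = 2.50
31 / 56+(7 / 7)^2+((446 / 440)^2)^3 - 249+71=-139177504454267577 / 793659328000000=-175.36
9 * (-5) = -45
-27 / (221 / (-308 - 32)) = 540 / 13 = 41.54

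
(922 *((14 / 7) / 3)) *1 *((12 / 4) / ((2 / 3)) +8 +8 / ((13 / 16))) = 535682 / 39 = 13735.44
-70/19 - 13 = -16.68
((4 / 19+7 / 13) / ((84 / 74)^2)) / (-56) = -253265 / 24399648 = -0.01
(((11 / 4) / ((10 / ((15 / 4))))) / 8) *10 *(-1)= -1.29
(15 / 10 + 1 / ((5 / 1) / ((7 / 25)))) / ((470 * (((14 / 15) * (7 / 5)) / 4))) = 0.01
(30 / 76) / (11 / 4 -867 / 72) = -0.04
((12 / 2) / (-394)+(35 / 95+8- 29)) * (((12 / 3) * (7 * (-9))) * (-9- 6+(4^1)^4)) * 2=2507843.81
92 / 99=0.93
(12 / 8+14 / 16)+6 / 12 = 23 / 8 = 2.88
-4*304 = -1216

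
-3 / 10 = -0.30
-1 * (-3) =3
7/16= 0.44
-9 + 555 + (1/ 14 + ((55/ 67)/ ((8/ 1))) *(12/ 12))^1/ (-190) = 389231827/ 712880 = 546.00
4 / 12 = 1 / 3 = 0.33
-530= -530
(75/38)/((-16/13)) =-975/608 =-1.60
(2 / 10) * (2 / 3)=2 / 15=0.13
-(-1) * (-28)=-28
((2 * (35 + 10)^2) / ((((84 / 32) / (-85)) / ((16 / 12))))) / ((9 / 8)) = -1088000 / 7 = -155428.57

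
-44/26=-22/13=-1.69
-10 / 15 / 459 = -2 / 1377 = -0.00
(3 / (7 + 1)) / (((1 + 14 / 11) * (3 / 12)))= 33 / 50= 0.66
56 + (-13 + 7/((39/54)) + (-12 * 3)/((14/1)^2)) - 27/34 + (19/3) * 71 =32576741/64974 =501.38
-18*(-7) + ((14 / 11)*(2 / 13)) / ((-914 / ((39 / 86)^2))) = 2342319777 / 18589846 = 126.00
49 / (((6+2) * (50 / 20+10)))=0.49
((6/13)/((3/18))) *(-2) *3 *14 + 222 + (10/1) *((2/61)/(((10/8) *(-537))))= -4520674/425841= -10.62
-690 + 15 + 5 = -670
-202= -202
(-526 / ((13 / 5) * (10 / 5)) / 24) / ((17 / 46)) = -30245 / 2652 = -11.40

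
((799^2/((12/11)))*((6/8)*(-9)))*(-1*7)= 442411893/16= 27650743.31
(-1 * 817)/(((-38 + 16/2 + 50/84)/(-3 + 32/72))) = -13846/195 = -71.01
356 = 356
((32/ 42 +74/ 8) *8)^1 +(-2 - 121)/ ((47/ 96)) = -168914/ 987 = -171.14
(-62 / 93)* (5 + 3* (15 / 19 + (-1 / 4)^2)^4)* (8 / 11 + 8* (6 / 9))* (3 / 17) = -1405079174075 / 299458891776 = -4.69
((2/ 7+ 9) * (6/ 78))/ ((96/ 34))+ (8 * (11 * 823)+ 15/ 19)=72425.04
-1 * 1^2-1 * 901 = -902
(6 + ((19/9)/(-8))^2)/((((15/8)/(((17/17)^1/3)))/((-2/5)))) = -6293/14580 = -0.43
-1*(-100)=100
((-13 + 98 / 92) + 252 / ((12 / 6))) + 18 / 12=2658 / 23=115.57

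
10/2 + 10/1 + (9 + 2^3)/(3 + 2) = 92/5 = 18.40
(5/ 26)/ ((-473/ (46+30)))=-190/ 6149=-0.03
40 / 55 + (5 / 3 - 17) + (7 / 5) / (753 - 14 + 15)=-1816909 / 124410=-14.60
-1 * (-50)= 50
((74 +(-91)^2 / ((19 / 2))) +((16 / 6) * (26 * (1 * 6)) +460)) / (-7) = -34612 / 133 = -260.24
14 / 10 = 7 / 5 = 1.40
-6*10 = -60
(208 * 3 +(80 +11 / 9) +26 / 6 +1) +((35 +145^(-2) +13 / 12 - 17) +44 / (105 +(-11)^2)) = 62422451143 / 85529700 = 729.83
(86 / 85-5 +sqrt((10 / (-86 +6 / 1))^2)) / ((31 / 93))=-7881 / 680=-11.59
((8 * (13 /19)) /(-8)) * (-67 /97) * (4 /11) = 3484 /20273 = 0.17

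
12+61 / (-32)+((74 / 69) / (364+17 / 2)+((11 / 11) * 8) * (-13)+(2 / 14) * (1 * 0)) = -154467289 / 1644960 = -93.90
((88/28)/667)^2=484/21799561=0.00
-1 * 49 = -49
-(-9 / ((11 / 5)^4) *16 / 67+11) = -10700417 / 980947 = -10.91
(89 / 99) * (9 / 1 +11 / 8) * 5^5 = 23084375 / 792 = 29146.94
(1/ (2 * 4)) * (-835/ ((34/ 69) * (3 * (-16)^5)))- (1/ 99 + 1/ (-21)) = 7428838537/ 197652381696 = 0.04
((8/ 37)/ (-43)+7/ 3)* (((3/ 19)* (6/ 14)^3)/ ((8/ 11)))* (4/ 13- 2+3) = 56109537/ 1078328888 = 0.05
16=16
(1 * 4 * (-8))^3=-32768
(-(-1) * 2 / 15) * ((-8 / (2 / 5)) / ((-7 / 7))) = 8 / 3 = 2.67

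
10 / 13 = 0.77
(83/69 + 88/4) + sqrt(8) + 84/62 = 2*sqrt(2) + 52529/2139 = 27.39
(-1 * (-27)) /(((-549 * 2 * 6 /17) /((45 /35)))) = -153 /1708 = -0.09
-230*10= -2300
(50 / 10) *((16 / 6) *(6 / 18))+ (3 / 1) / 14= 587 / 126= 4.66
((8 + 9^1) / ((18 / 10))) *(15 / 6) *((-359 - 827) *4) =-1008100 / 9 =-112011.11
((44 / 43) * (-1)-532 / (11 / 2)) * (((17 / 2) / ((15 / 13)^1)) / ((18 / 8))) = -6812104 / 21285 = -320.04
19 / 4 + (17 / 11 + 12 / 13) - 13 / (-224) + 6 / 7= 260539 / 32032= 8.13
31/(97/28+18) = 868/601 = 1.44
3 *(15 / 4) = 45 / 4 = 11.25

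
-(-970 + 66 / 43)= 41644 / 43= 968.47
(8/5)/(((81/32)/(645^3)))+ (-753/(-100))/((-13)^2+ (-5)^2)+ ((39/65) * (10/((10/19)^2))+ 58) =9871593758471/58200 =169615013.03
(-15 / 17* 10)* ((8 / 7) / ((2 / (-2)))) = 1200 / 119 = 10.08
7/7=1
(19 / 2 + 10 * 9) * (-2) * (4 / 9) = -796 / 9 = -88.44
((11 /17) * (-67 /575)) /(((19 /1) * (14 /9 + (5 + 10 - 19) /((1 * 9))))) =-6633 /1857250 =-0.00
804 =804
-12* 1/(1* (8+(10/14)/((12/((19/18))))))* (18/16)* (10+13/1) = -469476/12191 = -38.51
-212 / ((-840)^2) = -53 / 176400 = -0.00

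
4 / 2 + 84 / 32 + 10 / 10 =45 / 8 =5.62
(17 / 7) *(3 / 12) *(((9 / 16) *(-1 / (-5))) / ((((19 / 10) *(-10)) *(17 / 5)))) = -9 / 8512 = -0.00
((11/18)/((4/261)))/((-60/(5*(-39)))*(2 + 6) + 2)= 143/16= 8.94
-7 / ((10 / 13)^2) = -1183 / 100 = -11.83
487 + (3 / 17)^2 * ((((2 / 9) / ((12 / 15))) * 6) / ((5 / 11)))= 140776 / 289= 487.11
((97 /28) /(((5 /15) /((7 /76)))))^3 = 24642171 /28094464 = 0.88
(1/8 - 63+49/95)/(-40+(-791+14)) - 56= -34724127/620920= -55.92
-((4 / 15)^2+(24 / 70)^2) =-0.19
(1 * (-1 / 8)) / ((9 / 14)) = -7 / 36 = -0.19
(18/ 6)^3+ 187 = 214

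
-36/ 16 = -9/ 4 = -2.25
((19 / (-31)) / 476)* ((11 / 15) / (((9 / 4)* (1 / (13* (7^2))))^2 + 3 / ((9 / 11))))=-48460412 / 188180071745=-0.00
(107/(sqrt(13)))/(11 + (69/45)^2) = 24075 *sqrt(13)/39052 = 2.22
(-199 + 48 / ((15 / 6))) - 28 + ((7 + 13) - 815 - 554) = -7784 / 5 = -1556.80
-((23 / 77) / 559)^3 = -12167 / 79745759600507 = -0.00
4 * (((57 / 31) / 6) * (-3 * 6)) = -684 / 31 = -22.06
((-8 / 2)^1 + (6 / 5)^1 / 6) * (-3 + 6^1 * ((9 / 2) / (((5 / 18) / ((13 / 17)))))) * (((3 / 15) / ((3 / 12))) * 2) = -921576 / 2125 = -433.68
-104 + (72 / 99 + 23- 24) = -1147 / 11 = -104.27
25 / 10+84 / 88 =38 / 11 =3.45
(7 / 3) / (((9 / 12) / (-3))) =-9.33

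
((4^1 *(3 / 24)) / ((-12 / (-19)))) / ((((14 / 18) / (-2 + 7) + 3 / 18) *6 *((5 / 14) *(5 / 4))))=133 / 145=0.92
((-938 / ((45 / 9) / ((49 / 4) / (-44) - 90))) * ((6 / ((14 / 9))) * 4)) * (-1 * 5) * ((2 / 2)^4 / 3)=-9581067 / 22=-435503.05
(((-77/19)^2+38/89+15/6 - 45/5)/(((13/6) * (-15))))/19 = -665121/39679315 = -0.02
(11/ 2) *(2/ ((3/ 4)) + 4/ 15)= 242/ 15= 16.13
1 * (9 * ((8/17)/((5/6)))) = 432/85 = 5.08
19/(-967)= -19/967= -0.02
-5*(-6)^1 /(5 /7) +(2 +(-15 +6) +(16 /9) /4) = 319 /9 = 35.44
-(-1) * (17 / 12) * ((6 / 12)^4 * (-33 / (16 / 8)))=-187 / 128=-1.46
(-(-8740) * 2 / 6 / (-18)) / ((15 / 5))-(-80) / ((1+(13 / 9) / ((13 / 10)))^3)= -25249910 / 555579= -45.45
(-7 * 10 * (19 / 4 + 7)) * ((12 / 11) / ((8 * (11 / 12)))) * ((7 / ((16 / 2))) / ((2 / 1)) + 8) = -1998675 / 1936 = -1032.37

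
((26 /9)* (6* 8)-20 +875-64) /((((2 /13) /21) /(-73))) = -18527327 /2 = -9263663.50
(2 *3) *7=42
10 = 10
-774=-774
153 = 153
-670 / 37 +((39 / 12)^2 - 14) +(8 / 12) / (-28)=-268151 / 12432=-21.57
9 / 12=3 / 4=0.75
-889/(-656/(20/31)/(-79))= -351155/5084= -69.07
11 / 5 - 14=-59 / 5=-11.80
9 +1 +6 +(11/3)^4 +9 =16666/81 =205.75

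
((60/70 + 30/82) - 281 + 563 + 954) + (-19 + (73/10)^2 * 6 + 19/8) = 88415401/57400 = 1540.34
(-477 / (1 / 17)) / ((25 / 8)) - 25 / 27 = -1752169 / 675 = -2595.81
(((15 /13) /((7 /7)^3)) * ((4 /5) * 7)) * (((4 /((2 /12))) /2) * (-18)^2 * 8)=2612736 /13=200979.69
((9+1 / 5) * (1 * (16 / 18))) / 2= 184 / 45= 4.09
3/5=0.60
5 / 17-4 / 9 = -23 / 153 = -0.15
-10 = -10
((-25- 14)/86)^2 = 1521/7396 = 0.21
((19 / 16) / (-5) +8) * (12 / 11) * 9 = 16767 / 220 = 76.21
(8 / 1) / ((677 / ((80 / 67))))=640 / 45359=0.01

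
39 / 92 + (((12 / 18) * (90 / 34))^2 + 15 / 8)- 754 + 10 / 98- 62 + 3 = -2104001929 / 2605624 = -807.48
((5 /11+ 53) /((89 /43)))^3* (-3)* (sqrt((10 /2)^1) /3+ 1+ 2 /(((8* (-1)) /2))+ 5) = -24245358159456 /85301249- 16163572106304* sqrt(5) /938313739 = -322751.09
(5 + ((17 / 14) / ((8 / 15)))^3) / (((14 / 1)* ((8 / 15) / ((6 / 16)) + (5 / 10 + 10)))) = 1062270675 / 10552414208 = 0.10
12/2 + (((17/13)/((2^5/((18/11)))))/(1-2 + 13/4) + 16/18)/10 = 313609/51480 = 6.09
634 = 634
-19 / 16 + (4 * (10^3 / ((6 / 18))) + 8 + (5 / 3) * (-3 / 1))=192029 / 16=12001.81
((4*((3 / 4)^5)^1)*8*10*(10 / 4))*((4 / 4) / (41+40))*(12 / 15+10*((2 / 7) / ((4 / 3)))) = 1545 / 224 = 6.90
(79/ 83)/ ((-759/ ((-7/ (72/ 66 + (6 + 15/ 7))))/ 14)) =686/ 51543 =0.01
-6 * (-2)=12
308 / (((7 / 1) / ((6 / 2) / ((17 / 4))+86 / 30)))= 40084 / 255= 157.19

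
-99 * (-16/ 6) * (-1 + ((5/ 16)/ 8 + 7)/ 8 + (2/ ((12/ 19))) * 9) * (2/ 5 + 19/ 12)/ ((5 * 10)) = 297.19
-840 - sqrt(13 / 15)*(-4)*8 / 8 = -840+4*sqrt(195) / 15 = -836.28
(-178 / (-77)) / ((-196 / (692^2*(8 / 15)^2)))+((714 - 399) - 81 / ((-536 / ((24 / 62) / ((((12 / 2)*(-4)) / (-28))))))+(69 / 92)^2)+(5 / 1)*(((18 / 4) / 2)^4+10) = -502269242117539 / 451383609600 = -1112.73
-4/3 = -1.33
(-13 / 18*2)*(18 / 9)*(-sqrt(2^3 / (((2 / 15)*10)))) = 26*sqrt(6) / 9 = 7.08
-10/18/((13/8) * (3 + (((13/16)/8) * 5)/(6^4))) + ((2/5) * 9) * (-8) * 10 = -1864234656/6470477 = -288.11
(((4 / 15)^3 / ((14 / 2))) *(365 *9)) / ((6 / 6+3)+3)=4672 / 3675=1.27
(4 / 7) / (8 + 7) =4 / 105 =0.04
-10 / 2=-5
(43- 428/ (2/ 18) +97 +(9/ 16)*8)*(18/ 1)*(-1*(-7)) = -467145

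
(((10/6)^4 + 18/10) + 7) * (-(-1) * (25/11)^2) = 836125/9801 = 85.31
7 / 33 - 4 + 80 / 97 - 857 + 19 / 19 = -2749541 / 3201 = -858.96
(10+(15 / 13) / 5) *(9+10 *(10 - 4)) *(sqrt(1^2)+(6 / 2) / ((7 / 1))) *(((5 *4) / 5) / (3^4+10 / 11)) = 576840 / 11713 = 49.25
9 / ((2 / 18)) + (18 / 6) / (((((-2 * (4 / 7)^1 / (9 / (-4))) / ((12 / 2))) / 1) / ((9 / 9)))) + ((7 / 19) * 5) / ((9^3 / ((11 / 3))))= 77419399 / 664848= 116.45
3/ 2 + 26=55/ 2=27.50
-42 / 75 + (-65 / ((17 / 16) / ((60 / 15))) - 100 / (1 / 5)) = -316738 / 425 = -745.27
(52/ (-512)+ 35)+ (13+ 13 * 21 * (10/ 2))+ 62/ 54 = 4886945/ 3456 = 1414.05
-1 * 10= -10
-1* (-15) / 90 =1 / 6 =0.17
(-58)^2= 3364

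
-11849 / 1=-11849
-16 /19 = -0.84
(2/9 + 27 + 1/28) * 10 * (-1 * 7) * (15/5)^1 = -34345/6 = -5724.17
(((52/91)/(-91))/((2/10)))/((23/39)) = -60/1127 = -0.05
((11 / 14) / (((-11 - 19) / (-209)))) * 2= 2299 / 210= 10.95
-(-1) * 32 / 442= 16 / 221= 0.07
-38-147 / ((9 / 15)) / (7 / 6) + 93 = -155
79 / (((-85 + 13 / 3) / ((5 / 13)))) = -1185 / 3146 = -0.38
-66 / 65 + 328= 21254 / 65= 326.98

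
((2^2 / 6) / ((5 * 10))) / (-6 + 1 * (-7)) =-1 / 975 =-0.00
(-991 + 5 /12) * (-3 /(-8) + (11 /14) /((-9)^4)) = -1638325775 /4408992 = -371.59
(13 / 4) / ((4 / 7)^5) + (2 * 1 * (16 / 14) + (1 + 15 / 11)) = 18290175 / 315392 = 57.99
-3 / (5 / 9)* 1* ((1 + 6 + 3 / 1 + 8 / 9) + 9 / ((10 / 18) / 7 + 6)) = -127911 / 1915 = -66.79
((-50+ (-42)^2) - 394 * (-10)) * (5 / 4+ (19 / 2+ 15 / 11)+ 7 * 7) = 691073 / 2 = 345536.50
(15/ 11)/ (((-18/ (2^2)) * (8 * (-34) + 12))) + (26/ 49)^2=582409/ 2060058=0.28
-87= -87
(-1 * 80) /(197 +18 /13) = -1040 /2579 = -0.40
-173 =-173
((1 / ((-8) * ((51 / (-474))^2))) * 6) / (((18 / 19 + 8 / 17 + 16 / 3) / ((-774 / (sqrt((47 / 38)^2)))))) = 15694404966 / 2613529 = 6005.06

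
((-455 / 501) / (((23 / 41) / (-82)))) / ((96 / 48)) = 764855 / 11523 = 66.38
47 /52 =0.90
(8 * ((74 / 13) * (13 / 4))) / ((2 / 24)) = 1776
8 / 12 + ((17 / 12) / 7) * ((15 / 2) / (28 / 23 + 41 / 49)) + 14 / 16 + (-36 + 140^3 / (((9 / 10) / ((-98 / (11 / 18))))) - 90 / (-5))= -29881502400707 / 61116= -488930924.81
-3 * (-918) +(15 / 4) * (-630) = 783 / 2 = 391.50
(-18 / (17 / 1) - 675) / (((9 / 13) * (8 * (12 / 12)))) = -16601 / 136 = -122.07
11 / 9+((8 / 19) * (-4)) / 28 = 1.16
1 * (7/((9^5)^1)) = 7/59049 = 0.00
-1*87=-87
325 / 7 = 46.43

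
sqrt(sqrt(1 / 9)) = sqrt(3) / 3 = 0.58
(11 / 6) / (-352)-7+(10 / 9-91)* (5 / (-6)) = 117335 / 1728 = 67.90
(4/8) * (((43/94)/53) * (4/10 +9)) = 43/1060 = 0.04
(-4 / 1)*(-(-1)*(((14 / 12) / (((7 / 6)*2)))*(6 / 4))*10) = -30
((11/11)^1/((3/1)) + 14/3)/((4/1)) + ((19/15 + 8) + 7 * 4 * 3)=5671/60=94.52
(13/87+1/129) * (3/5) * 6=3528/6235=0.57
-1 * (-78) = 78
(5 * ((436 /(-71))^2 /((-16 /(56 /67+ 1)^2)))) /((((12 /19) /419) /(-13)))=31004372396595 /90516196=342528.45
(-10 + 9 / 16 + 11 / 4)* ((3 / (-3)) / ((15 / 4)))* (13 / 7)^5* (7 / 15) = 39728351 / 2160900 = 18.39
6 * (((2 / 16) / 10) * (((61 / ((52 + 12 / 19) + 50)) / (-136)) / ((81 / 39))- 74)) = -40760359 / 7344000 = -5.55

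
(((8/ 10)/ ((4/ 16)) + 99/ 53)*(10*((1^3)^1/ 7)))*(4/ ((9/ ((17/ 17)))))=10744/ 3339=3.22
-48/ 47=-1.02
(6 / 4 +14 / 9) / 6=55 / 108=0.51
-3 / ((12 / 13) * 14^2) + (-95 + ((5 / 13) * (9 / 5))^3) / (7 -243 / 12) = 650730363 / 91289744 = 7.13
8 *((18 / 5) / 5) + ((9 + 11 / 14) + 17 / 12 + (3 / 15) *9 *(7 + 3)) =73421 / 2100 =34.96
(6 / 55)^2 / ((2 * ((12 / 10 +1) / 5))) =18 / 1331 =0.01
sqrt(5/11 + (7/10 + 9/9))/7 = sqrt(26070)/770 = 0.21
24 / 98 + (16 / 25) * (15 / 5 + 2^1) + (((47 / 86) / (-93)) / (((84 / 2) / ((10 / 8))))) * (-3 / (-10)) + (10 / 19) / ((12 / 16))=823364131 / 198563680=4.15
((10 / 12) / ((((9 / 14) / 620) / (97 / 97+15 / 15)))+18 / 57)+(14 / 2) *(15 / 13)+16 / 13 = 10783979 / 6669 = 1617.03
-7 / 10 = -0.70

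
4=4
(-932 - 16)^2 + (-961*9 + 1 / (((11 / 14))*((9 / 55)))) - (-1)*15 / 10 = 16021157 / 18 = 890064.28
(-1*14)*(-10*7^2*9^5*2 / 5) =162030456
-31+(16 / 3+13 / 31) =-2348 / 93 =-25.25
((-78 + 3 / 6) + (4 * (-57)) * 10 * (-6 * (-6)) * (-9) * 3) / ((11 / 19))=84211135 / 22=3827778.86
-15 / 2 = -7.50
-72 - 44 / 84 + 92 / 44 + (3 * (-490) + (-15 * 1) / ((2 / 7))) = -735935 / 462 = -1592.93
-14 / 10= -7 / 5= -1.40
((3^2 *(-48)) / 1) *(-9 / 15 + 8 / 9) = -624 / 5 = -124.80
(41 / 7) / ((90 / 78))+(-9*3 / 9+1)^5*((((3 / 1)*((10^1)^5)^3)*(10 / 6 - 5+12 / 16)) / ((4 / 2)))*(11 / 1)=143220000000000000533 / 105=1364000000000000005.08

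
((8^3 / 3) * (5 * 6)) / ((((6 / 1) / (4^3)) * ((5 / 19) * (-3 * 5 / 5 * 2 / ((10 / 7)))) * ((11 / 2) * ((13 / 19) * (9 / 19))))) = -2247557120 / 81081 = -27719.90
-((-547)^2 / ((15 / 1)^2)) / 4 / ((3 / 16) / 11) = -13165196 / 675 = -19503.99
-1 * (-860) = 860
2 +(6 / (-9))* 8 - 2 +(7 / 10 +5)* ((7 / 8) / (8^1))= -9043 / 1920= -4.71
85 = 85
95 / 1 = 95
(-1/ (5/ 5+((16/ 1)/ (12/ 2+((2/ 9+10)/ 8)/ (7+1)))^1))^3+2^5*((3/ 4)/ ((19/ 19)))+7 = 1006563338898/ 32492296871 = 30.98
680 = 680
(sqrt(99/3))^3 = 33*sqrt(33) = 189.57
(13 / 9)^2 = 169 / 81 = 2.09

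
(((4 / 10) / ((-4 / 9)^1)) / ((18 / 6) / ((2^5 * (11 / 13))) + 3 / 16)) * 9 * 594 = -2822688 / 175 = -16129.65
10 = 10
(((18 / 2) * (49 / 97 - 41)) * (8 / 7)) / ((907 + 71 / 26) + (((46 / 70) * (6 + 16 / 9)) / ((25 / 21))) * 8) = -551491200 / 1250005729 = -0.44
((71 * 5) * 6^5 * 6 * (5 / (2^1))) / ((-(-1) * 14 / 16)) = 331257600 / 7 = 47322514.29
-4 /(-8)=1 /2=0.50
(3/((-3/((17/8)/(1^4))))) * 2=-17/4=-4.25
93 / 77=1.21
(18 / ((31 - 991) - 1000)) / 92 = -9 / 90160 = -0.00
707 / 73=9.68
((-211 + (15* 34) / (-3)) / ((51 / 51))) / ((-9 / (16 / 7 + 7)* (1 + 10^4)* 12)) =0.00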